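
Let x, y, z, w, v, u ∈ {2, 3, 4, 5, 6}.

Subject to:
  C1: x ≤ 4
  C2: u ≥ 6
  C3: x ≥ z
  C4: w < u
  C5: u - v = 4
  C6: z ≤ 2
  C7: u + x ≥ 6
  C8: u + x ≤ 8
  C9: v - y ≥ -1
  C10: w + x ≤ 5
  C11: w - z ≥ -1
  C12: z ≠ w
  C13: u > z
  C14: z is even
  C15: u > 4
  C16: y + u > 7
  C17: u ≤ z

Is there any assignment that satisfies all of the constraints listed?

From constraints 2 and 17: z ≥ u and u ≥ 6, so z ≥ 6. From constraints 1 and 3: z ≤ x and x ≤ 4, so z ≤ 4. But 4 < 6, so no value of z works.

Unsatisfiable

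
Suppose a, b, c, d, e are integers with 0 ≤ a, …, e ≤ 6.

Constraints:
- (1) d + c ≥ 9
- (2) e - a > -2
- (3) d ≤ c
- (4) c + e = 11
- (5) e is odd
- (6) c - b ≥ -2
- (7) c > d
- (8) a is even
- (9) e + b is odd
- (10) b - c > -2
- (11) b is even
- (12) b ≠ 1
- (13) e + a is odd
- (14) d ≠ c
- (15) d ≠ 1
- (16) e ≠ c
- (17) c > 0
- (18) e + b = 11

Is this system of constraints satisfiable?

Try a = 6, b = 6, c = 6, d = 5, e = 5.
Check constraint 1: d + c = 11; constraint 2: e - a = -1; constraint 4: c + e = 11. The remaining constraints are straightforward to verify.

Satisfiable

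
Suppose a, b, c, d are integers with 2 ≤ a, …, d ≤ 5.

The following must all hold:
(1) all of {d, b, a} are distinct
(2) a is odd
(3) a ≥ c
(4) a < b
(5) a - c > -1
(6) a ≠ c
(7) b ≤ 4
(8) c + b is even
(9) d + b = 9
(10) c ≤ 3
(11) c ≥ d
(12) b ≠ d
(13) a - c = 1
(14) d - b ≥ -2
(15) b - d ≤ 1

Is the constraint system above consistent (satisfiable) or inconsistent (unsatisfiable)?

From constraints 10 and 11: d ≤ c ≤ 3. From constraint 7: b ≤ 4. Hence d + b ≤ 7. But constraint 9 requires d + b = 9, and 9 > 7. Contradiction.

Unsatisfiable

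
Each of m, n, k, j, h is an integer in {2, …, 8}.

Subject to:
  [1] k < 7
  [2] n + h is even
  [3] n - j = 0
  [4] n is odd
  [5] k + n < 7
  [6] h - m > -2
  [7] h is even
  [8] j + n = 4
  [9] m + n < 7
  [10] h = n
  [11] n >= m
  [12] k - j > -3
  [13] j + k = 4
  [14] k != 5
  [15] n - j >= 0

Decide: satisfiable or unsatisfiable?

Unsatisfiable

Constraint 4 makes n odd and constraint 7 makes h even, so n + h must be odd. Constraint 2 says n + h is even — contradiction.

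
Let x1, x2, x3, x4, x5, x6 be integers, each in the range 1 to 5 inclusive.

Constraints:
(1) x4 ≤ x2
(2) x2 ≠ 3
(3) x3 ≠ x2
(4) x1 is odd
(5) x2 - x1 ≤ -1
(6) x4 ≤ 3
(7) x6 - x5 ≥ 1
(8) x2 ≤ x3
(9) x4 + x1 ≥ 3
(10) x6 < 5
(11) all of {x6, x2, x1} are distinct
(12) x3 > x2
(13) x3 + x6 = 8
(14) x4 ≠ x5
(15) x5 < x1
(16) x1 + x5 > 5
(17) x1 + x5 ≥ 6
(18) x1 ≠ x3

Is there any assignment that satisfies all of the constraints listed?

The assignment x1 = 5, x2 = 1, x3 = 4, x4 = 1, x5 = 3, x6 = 4 works:
  constraint 5 holds since x2 - x1 = -4.
  constraint 7 holds since x6 - x5 = 1.
  constraint 9 holds since x4 + x1 = 6.
The rest check out directly.

Satisfiable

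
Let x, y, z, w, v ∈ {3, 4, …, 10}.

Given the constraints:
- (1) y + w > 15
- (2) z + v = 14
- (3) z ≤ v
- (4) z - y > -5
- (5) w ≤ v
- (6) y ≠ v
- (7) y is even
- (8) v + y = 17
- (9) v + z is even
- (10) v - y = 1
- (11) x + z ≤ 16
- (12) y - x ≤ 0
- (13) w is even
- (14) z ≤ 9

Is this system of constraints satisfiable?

Satisfiable

One satisfying assignment is x = 9, y = 8, z = 5, w = 8, v = 9.
For the less obvious constraints — constraint 1: y + w = 16; constraint 2: z + v = 14 — and the others hold by inspection.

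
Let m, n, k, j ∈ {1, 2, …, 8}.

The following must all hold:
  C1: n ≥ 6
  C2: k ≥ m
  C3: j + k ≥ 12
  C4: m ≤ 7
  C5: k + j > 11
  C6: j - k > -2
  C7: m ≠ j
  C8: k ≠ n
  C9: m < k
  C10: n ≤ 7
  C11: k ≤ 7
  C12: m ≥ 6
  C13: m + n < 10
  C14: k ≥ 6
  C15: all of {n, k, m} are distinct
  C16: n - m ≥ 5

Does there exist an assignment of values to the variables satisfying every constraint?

Unsatisfiable

Constraints 1, 4, 10, 11, 12, and 14 confine each of n, k, m to the 2 values {6, 7}.
Constraint 15 requires all 3 of them to be distinct, but only 2 values are available — impossible by the pigeonhole principle.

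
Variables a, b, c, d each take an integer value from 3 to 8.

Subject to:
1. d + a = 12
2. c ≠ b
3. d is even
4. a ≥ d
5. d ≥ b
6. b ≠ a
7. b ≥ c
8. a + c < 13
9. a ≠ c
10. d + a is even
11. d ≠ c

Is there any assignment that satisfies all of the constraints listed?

One satisfying assignment is a = 8, b = 4, c = 3, d = 4.
For the less obvious constraints — constraint 1: d + a = 12; constraint 8: a + c = 11 — and the others hold by inspection.

Satisfiable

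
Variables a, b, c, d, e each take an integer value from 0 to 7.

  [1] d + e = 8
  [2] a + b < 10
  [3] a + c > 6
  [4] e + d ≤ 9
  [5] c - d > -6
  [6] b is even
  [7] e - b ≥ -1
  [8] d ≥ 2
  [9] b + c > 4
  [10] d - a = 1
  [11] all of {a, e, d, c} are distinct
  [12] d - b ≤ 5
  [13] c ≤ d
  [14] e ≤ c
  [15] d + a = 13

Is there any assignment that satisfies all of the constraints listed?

Satisfiable

Take a = 6, b = 2, c = 3, d = 7, e = 1. Then constraint 1: d + e = 8; constraint 2: a + b = 8, and every other listed constraint is also met.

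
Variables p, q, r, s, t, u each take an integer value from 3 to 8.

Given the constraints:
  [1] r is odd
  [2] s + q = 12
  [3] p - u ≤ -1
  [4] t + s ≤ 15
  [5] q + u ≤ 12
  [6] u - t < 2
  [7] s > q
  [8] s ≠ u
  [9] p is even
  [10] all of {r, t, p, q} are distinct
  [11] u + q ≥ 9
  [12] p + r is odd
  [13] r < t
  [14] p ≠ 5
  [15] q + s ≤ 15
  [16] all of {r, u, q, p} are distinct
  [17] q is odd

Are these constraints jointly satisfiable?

Try p = 4, q = 5, r = 3, s = 7, t = 6, u = 6.
Check constraint 2: s + q = 12; constraint 3: p - u = -2; constraint 4: t + s = 13. The remaining constraints are straightforward to verify.

Satisfiable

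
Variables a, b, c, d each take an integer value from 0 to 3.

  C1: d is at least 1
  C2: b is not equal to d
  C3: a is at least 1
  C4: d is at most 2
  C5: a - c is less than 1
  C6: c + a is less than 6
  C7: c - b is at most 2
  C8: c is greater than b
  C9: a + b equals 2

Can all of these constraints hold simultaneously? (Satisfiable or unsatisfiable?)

Setting (a, b, c, d) = (1, 1, 2, 2) satisfies everything: constraint 5: a - c = -1; constraint 6: c + a = 3, and the others follow.

Satisfiable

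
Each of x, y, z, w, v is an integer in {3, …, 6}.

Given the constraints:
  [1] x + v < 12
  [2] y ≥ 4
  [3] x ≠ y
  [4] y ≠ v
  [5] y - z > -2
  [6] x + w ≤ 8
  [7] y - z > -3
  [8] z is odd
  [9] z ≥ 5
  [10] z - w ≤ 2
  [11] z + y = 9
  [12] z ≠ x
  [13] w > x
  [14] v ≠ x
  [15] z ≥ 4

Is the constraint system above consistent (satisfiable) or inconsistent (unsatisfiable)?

Satisfiable

Try x = 3, y = 4, z = 5, w = 4, v = 6.
Check constraint 1: x + v = 9; constraint 5: y - z = -1. The remaining constraints are straightforward to verify.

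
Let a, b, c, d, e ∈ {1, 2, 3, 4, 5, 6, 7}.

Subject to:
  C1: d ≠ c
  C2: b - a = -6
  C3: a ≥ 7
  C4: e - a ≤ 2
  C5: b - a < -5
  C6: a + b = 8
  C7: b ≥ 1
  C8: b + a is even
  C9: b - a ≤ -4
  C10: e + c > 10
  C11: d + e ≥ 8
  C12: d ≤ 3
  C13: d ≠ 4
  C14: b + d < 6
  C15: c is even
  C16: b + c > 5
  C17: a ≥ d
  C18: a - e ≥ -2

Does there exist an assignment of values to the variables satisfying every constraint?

One satisfying assignment is a = 7, b = 1, c = 6, d = 2, e = 6.
For the less obvious constraints — constraint 2: b - a = -6; constraint 4: e - a = -1; constraint 5: b - a = -6 — and the others hold by inspection.

Satisfiable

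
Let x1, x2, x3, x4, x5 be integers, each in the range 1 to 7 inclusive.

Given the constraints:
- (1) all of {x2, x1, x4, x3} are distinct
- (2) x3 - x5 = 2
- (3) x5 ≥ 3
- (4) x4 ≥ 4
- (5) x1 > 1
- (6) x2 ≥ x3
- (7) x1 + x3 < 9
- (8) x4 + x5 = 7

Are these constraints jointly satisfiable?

Satisfiable

Setting (x1, x2, x3, x4, x5) = (3, 6, 5, 4, 3) satisfies everything: constraint 2: x3 - x5 = 2; constraint 7: x1 + x3 = 8; constraint 8: x4 + x5 = 7, and the others follow.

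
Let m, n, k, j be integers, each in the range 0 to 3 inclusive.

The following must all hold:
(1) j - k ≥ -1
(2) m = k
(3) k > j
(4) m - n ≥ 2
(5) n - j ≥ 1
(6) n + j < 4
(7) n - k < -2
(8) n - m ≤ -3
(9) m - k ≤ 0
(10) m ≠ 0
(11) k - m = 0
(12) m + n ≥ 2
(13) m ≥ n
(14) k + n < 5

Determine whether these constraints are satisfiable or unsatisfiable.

Constraints 1, 4, 5, and 9 give j − k ≥ -1, k − m ≥ 0, m − n ≥ 2, n − j ≥ 1.
Adding all 4 inequalities: the left sides telescope to 0, and the right sides sum to (-1) + 0 + 2 + 1 = 2. So 0 ≥ 2, which is false.

Unsatisfiable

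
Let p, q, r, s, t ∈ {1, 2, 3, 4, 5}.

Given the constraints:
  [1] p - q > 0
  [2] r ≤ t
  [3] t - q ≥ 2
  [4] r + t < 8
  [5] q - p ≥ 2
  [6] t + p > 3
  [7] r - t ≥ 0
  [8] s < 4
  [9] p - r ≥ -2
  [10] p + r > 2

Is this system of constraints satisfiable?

Unsatisfiable

Constraints 3, 5, 7, and 9 give r − t ≥ 0, t − q ≥ 2, q − p ≥ 2, p − r ≥ -2.
Adding all 4 inequalities: the left sides telescope to 0, and the right sides sum to 0 + 2 + 2 + (-2) = 2. So 0 ≥ 2, which is false.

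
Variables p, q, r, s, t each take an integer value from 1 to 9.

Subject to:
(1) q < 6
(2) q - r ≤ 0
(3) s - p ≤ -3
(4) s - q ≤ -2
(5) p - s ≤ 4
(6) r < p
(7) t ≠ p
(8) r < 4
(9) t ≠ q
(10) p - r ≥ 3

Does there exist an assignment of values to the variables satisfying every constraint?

Unsatisfiable

Constraints 2, 4, 5, and 10 give p − r ≥ 3, r − q ≥ 0, q − s ≥ 2, s − p ≥ -4.
Adding all 4 inequalities: the left sides telescope to 0, and the right sides sum to 3 + 0 + 2 + (-4) = 1. So 0 ≥ 1, which is false.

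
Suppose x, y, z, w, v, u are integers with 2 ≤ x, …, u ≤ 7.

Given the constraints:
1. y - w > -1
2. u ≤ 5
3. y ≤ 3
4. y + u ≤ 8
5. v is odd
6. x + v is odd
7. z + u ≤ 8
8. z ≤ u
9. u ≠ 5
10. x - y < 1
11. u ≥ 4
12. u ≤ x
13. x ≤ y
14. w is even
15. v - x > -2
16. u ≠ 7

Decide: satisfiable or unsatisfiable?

Unsatisfiable

From constraints 11 and 12: x ≥ u and u ≥ 4, so x ≥ 4. From constraints 3 and 13: x ≤ y and y ≤ 3, so x ≤ 3. But 3 < 4, so no value of x works.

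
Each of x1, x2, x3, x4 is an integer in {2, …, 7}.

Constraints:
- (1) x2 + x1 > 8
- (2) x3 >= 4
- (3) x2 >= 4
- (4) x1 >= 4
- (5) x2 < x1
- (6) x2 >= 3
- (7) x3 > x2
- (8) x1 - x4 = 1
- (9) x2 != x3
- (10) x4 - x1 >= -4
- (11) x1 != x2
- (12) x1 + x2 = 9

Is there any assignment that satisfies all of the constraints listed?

Try x1 = 5, x2 = 4, x3 = 5, x4 = 4.
Check constraint 1: x2 + x1 = 9; constraint 8: x1 - x4 = 1. The remaining constraints are straightforward to verify.

Satisfiable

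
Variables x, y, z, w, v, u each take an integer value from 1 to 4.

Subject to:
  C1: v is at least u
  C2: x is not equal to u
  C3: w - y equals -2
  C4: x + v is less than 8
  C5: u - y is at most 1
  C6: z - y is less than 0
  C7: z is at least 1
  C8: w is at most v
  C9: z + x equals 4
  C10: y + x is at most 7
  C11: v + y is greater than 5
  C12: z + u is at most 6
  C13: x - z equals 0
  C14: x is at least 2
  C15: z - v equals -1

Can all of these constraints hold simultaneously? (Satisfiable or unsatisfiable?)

Try x = 2, y = 3, z = 2, w = 1, v = 3, u = 3.
Check constraint 3: w - y = -2; constraint 4: x + v = 5; constraint 5: u - y = 0. The remaining constraints are straightforward to verify.

Satisfiable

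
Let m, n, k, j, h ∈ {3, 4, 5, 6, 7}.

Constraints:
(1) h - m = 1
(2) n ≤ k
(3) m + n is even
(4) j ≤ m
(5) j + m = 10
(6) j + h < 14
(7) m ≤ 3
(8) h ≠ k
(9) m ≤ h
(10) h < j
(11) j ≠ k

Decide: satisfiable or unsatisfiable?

Constraints 4, 9, and 10 give m ≤ h, h < j, j ≤ m. Chaining: m ≤ h < j ≤ m, which forces m < m — impossible.

Unsatisfiable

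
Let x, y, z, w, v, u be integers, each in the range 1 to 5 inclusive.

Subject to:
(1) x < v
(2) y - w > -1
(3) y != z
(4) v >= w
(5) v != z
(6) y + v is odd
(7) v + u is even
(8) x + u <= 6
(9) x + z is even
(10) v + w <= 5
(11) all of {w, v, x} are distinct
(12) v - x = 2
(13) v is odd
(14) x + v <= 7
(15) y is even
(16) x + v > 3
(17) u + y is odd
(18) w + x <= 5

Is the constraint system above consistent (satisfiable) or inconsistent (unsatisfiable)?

The assignment x = 1, y = 4, z = 1, w = 2, v = 3, u = 3 works:
  constraint 2 holds since y - w = 2.
  constraint 8 holds since x + u = 4.
  constraint 10 holds since v + w = 5.
The rest check out directly.

Satisfiable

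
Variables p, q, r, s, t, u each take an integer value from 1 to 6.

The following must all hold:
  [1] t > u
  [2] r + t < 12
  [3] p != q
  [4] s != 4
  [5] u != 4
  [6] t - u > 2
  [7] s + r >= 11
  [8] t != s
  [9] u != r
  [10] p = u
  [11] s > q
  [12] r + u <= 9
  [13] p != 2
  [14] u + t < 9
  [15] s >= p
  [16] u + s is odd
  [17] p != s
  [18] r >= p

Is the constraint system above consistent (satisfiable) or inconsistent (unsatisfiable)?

Take p = 1, q = 4, r = 5, s = 6, t = 5, u = 1. Then constraint 2: r + t = 10; constraint 6: t - u = 4; constraint 7: s + r = 11, and every other listed constraint is also met.

Satisfiable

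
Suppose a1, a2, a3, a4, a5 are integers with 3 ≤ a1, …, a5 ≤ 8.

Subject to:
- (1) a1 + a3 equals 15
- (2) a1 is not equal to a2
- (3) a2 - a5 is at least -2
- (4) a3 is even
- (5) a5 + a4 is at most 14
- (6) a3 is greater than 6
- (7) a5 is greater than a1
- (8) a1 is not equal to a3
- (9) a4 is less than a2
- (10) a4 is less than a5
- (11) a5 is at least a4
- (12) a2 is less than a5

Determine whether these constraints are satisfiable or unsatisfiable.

Setting (a1, a2, a3, a4, a5) = (7, 6, 8, 3, 8) satisfies everything: constraint 1: a1 + a3 = 15; constraint 3: a2 - a5 = -2, and the others follow.

Satisfiable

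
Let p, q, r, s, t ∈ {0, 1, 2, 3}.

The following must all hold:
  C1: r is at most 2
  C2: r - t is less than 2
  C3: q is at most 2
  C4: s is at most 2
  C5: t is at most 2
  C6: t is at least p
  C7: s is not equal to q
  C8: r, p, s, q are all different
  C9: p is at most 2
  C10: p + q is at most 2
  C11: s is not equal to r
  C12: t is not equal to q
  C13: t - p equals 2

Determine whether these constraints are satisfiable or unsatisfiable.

Unsatisfiable

Constraints 1, 3, 4, and 9 confine each of r, p, s, q to the 3 values {0, …, 2} (the domain already gives each ≥ 0).
Constraint 8 requires all 4 of them to be distinct, but only 3 values are available — impossible by the pigeonhole principle.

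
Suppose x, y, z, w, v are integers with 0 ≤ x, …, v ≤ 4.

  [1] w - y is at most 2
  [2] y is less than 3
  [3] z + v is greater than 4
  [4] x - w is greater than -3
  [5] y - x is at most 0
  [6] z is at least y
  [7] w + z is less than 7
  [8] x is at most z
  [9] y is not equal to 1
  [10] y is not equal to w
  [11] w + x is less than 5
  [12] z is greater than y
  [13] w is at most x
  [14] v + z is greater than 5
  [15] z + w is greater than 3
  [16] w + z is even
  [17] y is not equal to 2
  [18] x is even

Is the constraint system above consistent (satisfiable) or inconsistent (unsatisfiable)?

Satisfiable

Setting (x, y, z, w, v) = (2, 0, 4, 2, 3) satisfies everything: constraint 1: w - y = 2; constraint 3: z + v = 7; constraint 4: x - w = 0, and the others follow.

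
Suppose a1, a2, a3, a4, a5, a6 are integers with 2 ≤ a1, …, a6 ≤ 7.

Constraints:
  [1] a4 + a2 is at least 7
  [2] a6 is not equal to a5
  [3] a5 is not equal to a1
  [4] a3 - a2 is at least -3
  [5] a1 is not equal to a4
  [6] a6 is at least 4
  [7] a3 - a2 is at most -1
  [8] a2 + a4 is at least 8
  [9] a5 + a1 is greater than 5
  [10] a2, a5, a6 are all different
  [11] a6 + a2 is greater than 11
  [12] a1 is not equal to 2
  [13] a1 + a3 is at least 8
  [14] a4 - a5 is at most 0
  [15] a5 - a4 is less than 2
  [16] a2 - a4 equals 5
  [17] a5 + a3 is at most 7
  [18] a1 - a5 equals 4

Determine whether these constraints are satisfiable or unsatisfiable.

Satisfiable

One satisfying assignment is a1 = 6, a2 = 7, a3 = 4, a4 = 2, a5 = 2, a6 = 6.
For the less obvious constraints — constraint 1: a4 + a2 = 9; constraint 4: a3 - a2 = -3 — and the others hold by inspection.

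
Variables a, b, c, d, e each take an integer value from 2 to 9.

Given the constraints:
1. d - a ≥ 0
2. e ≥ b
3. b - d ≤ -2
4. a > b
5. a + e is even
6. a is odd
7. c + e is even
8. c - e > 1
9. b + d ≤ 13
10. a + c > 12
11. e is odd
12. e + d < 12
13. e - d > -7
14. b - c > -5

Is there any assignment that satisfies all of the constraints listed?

Satisfiable

The assignment a = 7, b = 3, c = 7, d = 7, e = 3 works:
  constraint 1 holds since d - a = 0.
  constraint 3 holds since b - d = -4.
  constraint 8 holds since c - e = 4.
The rest check out directly.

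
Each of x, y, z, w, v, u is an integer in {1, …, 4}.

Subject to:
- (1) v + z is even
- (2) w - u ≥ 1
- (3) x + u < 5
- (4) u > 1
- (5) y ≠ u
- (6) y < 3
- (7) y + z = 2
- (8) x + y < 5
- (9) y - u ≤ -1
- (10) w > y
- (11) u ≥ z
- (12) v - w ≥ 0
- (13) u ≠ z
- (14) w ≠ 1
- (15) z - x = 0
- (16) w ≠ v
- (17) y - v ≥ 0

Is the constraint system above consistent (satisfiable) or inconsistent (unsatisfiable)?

Constraints 2, 9, 12, and 17 give u − y ≥ 1, y − v ≥ 0, v − w ≥ 0, w − u ≥ 1.
Adding all 4 inequalities: the left sides telescope to 0, and the right sides sum to 1 + 0 + 0 + 1 = 2. So 0 ≥ 2, which is false.

Unsatisfiable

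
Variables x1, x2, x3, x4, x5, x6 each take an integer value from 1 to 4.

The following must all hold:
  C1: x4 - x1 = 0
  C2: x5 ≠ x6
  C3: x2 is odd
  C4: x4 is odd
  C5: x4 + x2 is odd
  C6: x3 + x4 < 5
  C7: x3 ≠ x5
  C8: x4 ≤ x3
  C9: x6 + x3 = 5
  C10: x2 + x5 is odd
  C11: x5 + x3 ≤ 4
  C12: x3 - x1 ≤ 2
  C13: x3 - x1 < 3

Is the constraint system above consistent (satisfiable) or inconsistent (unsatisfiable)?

Constraint 4 makes x4 odd and constraint 3 makes x2 odd, so x4 + x2 must be even. Constraint 5 says x4 + x2 is odd — contradiction.

Unsatisfiable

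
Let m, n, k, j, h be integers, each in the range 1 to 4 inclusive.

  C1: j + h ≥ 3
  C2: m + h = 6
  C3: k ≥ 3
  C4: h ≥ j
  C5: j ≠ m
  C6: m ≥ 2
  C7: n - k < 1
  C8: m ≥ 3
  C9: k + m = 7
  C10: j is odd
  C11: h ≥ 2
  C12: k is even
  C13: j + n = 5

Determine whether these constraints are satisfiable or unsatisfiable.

Satisfiable

Take m = 3, n = 4, k = 4, j = 1, h = 3. Then constraint 1: j + h = 4; constraint 2: m + h = 6; constraint 7: n - k = 0, and every other listed constraint is also met.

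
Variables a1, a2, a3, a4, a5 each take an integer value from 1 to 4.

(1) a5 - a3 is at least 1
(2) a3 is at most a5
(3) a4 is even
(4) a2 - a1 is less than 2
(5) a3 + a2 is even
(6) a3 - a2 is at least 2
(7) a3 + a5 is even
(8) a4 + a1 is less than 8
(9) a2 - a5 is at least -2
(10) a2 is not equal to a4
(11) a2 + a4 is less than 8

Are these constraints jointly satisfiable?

Constraints 1, 6, and 9 give a2 − a5 ≥ -2, a5 − a3 ≥ 1, a3 − a2 ≥ 2.
Adding all 3 inequalities: the left sides telescope to 0, and the right sides sum to (-2) + 1 + 2 = 1. So 0 ≥ 1, which is false.

Unsatisfiable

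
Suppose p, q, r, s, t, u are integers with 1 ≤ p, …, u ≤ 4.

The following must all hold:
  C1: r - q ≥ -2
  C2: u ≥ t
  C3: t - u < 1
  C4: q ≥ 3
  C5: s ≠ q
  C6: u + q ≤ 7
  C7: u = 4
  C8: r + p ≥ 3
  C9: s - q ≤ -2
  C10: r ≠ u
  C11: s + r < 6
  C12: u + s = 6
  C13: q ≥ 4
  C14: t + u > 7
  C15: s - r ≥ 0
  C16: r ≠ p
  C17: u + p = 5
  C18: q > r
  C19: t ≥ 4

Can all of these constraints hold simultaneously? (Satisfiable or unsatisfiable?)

Unsatisfiable

From constraints 2 and 19: u ≥ t ≥ 4. From constraint 13: q ≥ 4. Hence u + q ≥ 8. But constraint 6 requires u + q ≤ 7, and 7 < 8. Contradiction.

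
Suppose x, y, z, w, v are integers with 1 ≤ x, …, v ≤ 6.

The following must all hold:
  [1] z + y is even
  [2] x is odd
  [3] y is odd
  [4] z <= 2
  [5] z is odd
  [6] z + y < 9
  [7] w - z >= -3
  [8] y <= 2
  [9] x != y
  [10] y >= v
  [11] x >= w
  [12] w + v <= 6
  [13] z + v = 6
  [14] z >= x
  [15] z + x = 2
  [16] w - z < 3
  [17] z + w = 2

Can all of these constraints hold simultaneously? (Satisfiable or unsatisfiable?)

From constraint 4: z ≤ 2. From constraints 8 and 10: v ≤ y ≤ 2. Hence z + v ≤ 4. But constraint 13 requires z + v = 6, and 6 > 4. Contradiction.

Unsatisfiable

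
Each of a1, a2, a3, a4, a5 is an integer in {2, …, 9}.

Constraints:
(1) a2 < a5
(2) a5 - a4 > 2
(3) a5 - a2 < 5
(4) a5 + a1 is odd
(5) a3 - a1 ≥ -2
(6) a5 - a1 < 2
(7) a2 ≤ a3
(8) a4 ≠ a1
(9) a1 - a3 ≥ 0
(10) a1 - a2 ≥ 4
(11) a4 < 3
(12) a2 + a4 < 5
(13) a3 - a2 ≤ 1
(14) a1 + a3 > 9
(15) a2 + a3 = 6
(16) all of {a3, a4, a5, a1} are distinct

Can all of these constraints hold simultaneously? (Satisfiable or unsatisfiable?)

Constraints 5, 10, and 13 give a1 − a2 ≥ 4, a2 − a3 ≥ -1, a3 − a1 ≥ -2.
Adding all 3 inequalities: the left sides telescope to 0, and the right sides sum to 4 + (-1) + (-2) = 1. So 0 ≥ 1, which is false.

Unsatisfiable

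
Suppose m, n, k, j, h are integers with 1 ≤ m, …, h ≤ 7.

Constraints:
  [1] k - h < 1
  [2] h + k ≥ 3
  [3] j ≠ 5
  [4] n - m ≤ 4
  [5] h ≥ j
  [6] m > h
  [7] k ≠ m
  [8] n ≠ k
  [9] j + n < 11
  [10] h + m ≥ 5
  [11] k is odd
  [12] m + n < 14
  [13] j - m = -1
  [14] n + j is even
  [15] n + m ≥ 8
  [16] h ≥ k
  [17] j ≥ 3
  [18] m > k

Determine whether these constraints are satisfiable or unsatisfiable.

The assignment m = 4, n = 7, k = 3, j = 3, h = 3 works:
  constraint 1 holds since k - h = 0.
  constraint 2 holds since h + k = 6.
  constraint 4 holds since n - m = 3.
The rest check out directly.

Satisfiable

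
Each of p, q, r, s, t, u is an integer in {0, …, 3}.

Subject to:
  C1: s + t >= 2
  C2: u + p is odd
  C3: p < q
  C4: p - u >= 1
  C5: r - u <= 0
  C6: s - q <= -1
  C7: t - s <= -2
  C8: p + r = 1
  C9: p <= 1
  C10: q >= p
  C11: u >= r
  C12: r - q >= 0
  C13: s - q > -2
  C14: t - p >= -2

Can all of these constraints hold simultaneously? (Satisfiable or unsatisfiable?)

Constraints 4, 5, 6, 7, 12, and 14 give r − q ≥ 0, q − s ≥ 1, s − t ≥ 2, t − p ≥ -2, p − u ≥ 1, u − r ≥ 0.
Adding all 6 inequalities: the left sides telescope to 0, and the right sides sum to 0 + 1 + 2 + (-2) + 1 + 0 = 2. So 0 ≥ 2, which is false.

Unsatisfiable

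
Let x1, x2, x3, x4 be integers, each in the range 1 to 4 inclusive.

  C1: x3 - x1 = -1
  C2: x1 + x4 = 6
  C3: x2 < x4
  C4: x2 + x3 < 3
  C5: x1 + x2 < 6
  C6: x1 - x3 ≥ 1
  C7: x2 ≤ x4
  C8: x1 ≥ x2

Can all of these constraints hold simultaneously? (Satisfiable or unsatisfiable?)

Satisfiable

Try x1 = 2, x2 = 1, x3 = 1, x4 = 4.
Check constraint 1: x3 - x1 = -1; constraint 2: x1 + x4 = 6; constraint 4: x2 + x3 = 2. The remaining constraints are straightforward to verify.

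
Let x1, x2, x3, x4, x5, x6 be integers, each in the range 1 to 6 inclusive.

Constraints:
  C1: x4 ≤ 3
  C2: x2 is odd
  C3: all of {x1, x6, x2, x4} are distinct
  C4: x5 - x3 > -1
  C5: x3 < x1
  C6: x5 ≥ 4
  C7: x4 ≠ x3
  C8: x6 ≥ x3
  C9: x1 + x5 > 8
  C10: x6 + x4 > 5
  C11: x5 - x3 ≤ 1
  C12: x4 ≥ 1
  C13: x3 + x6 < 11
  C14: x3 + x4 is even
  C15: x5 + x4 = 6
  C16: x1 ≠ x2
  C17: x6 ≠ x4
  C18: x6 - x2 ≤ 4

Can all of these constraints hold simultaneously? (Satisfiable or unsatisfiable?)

Satisfiable

Take x1 = 6, x2 = 3, x3 = 5, x4 = 1, x5 = 5, x6 = 5. Then constraint 4: x5 - x3 = 0; constraint 9: x1 + x5 = 11, and every other listed constraint is also met.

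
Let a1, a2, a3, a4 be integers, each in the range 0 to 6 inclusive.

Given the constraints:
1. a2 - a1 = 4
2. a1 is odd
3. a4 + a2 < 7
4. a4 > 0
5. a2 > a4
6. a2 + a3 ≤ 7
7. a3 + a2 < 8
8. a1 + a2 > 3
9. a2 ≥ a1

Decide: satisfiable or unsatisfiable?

One satisfying assignment is a1 = 1, a2 = 5, a3 = 2, a4 = 1.
For the less obvious constraints — constraint 1: a2 - a1 = 4; constraint 3: a4 + a2 = 6 — and the others hold by inspection.

Satisfiable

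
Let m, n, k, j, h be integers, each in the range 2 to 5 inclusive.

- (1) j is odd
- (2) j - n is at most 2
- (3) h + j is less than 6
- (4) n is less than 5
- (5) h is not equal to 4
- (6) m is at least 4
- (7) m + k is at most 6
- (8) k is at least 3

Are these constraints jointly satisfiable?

From constraint 6: m ≥ 4. From constraint 8: k ≥ 3. Hence m + k ≥ 7. But constraint 7 requires m + k ≤ 6, and 6 < 7. Contradiction.

Unsatisfiable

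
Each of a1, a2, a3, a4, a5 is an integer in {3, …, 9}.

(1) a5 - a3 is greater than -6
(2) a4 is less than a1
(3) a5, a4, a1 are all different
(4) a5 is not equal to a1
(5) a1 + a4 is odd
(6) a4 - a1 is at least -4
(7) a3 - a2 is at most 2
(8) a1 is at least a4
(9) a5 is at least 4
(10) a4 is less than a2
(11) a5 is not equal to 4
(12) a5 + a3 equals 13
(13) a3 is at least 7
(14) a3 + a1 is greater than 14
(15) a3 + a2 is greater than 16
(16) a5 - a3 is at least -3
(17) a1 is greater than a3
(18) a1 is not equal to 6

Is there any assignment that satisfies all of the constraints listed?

Satisfiable

Take a1 = 9, a2 = 9, a3 = 8, a4 = 8, a5 = 5. Then constraint 1: a5 - a3 = -3; constraint 6: a4 - a1 = -1; constraint 7: a3 - a2 = -1, and every other listed constraint is also met.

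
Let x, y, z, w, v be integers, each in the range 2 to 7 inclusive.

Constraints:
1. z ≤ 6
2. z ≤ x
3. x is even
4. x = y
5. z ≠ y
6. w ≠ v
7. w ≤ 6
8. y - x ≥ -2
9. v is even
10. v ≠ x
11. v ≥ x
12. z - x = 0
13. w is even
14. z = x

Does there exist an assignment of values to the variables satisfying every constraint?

Unsatisfiable

From constraints 4 and 14, z = x = y, so z = y. But constraint 5 says z ≠ y. Contradiction.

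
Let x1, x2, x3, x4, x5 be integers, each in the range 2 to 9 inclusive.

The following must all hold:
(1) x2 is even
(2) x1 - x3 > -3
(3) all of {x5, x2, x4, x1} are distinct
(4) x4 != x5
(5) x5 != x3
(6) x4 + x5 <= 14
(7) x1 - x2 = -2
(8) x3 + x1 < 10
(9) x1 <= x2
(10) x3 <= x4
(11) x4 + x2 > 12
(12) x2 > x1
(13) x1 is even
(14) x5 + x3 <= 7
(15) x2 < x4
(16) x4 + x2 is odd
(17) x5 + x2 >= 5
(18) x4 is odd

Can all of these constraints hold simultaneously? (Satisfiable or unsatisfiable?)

Satisfiable

One satisfying assignment is x1 = 4, x2 = 6, x3 = 5, x4 = 9, x5 = 2.
For the less obvious constraints — constraint 2: x1 - x3 = -1; constraint 6: x4 + x5 = 11 — and the others hold by inspection.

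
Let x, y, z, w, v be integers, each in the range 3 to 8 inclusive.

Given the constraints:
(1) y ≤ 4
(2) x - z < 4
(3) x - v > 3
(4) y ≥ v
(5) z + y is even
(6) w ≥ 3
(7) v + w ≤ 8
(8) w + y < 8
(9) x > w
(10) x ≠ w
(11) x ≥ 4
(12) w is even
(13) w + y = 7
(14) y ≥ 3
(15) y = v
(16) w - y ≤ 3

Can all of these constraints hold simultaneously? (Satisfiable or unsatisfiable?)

Satisfiable

Take x = 8, y = 3, z = 5, w = 4, v = 3. Then constraint 2: x - z = 3; constraint 3: x - v = 5, and every other listed constraint is also met.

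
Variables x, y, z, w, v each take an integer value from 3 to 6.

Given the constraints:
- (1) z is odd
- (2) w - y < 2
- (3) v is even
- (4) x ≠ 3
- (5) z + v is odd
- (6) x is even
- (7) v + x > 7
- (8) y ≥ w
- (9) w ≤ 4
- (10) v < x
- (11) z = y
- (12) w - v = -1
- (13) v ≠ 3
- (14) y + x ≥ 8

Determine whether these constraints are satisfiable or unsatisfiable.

The assignment x = 6, y = 3, z = 3, w = 3, v = 4 works:
  constraint 2 holds since w - y = 0.
  constraint 7 holds since v + x = 10.
  constraint 12 holds since w - v = -1.
The rest check out directly.

Satisfiable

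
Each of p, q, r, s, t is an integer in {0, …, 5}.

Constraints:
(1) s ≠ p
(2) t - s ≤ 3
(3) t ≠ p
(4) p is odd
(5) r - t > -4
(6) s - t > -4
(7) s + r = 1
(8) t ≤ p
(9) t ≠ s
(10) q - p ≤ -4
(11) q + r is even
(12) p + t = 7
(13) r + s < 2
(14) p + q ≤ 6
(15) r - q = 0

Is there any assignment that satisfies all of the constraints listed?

One satisfying assignment is p = 5, q = 1, r = 1, s = 0, t = 2.
For the less obvious constraints — constraint 2: t - s = 2; constraint 5: r - t = -1; constraint 6: s - t = -2 — and the others hold by inspection.

Satisfiable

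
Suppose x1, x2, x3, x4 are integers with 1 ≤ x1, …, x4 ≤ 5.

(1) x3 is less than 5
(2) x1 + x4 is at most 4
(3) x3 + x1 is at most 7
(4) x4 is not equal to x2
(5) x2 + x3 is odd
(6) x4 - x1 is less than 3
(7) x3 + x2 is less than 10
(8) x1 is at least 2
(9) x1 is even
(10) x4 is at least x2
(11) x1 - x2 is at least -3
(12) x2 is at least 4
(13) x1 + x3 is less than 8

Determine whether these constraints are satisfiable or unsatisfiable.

Unsatisfiable

From constraint 8: x1 ≥ 2. From constraints 10 and 12: x4 ≥ x2 ≥ 4. Hence x1 + x4 ≥ 6. But constraint 2 requires x1 + x4 ≤ 4, and 4 < 6. Contradiction.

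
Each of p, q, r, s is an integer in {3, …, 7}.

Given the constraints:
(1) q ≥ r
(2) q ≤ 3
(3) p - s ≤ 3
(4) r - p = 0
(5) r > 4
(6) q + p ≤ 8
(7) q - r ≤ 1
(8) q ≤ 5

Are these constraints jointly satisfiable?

From constraint 5: r ≥ 5. From constraints 1 and 2: r ≤ q and q ≤ 3, so r ≤ 3. But 3 < 5, so no value of r works.

Unsatisfiable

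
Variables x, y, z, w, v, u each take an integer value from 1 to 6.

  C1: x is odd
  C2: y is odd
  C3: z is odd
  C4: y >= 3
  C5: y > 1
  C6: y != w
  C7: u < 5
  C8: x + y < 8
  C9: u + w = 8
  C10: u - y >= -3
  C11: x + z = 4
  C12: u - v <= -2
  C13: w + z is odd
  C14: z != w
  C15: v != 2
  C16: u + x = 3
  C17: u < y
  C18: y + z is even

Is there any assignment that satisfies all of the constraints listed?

The assignment x = 1, y = 5, z = 3, w = 6, v = 6, u = 2 works:
  constraint 8 holds since x + y = 6.
  constraint 9 holds since u + w = 8.
The rest check out directly.

Satisfiable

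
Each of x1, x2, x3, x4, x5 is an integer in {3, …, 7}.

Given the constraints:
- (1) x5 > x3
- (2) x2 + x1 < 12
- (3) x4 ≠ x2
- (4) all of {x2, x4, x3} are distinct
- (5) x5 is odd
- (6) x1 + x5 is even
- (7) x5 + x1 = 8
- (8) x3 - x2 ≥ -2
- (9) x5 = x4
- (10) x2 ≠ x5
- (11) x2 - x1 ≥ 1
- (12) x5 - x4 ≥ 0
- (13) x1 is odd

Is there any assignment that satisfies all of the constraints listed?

Satisfiable

One satisfying assignment is x1 = 3, x2 = 6, x3 = 4, x4 = 5, x5 = 5.
For the less obvious constraints — constraint 2: x2 + x1 = 9; constraint 7: x5 + x1 = 8 — and the others hold by inspection.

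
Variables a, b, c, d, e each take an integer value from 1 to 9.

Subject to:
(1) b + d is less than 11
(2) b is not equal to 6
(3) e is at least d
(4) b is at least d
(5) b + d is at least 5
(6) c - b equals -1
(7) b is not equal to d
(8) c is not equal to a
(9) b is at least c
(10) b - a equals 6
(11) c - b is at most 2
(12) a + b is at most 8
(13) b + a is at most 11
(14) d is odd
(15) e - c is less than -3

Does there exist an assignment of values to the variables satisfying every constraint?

The assignment a = 1, b = 7, c = 6, d = 1, e = 1 works:
  constraint 1 holds since b + d = 8.
  constraint 5 holds since b + d = 8.
  constraint 6 holds since c - b = -1.
The rest check out directly.

Satisfiable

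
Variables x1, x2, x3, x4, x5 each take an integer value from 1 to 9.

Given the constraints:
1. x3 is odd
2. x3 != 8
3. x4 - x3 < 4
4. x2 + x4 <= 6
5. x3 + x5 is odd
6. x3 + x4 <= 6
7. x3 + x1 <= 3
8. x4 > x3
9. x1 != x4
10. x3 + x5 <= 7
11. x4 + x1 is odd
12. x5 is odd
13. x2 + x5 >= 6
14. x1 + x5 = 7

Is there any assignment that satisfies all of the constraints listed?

Unsatisfiable

Constraint 1 makes x3 odd and constraint 12 makes x5 odd, so x3 + x5 must be even. Constraint 5 says x3 + x5 is odd — contradiction.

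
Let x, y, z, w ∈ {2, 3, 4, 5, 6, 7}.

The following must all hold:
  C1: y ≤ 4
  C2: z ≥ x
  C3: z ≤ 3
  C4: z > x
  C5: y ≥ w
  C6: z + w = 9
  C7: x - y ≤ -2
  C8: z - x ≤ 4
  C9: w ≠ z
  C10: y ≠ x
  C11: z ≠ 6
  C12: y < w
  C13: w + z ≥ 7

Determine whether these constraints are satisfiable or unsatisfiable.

Unsatisfiable

From constraint 3: z ≤ 3. From constraints 1 and 5: w ≤ y ≤ 4. Hence z + w ≤ 7. But constraint 6 requires z + w = 9, and 9 > 7. Contradiction.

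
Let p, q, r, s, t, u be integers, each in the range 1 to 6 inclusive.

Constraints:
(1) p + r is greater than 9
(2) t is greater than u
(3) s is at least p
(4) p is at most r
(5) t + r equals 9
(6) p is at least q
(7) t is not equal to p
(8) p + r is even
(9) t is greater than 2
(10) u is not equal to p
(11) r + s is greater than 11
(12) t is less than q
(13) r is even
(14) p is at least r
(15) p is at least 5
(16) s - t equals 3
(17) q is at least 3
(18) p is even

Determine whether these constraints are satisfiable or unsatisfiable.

Take p = 6, q = 6, r = 6, s = 6, t = 3, u = 1. Then constraint 1: p + r = 12; constraint 5: t + r = 9, and every other listed constraint is also met.

Satisfiable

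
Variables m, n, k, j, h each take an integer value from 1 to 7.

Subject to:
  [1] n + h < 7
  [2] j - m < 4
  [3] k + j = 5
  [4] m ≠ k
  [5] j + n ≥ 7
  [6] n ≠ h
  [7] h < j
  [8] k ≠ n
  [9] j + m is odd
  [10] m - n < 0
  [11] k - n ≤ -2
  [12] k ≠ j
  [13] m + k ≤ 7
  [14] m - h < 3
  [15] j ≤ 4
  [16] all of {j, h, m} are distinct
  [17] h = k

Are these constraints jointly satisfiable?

The assignment m = 3, n = 5, k = 1, j = 4, h = 1 works:
  constraint 1 holds since n + h = 6.
  constraint 2 holds since j - m = 1.
  constraint 3 holds since k + j = 5.
The rest check out directly.

Satisfiable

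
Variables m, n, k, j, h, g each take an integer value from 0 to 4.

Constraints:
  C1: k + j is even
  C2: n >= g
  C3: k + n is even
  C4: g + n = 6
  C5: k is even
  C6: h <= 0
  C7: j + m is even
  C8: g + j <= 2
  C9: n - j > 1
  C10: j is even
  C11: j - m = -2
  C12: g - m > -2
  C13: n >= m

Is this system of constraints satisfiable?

Try m = 2, n = 4, k = 0, j = 0, h = 0, g = 2.
Check constraint 4: g + n = 6; constraint 8: g + j = 2. The remaining constraints are straightforward to verify.

Satisfiable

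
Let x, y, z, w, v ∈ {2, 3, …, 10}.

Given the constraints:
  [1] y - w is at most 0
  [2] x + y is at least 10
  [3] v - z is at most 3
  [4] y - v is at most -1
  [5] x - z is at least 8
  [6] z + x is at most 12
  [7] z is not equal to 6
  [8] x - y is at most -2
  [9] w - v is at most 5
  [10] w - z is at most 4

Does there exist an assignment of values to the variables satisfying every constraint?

Constraints 1, 3, 5, 8, and 9 give z − v ≥ -3, v − w ≥ -5, w − y ≥ 0, y − x ≥ 2, x − z ≥ 8.
Adding all 5 inequalities: the left sides telescope to 0, and the right sides sum to (-3) + (-5) + 0 + 2 + 8 = 2. So 0 ≥ 2, which is false.

Unsatisfiable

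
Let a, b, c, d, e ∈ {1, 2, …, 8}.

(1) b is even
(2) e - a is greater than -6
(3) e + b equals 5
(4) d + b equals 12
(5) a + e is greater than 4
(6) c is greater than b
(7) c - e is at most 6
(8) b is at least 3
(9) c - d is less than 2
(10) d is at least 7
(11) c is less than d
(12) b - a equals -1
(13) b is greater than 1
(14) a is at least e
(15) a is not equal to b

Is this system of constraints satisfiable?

Take a = 5, b = 4, c = 7, d = 8, e = 1. Then constraint 2: e - a = -4; constraint 3: e + b = 5, and every other listed constraint is also met.

Satisfiable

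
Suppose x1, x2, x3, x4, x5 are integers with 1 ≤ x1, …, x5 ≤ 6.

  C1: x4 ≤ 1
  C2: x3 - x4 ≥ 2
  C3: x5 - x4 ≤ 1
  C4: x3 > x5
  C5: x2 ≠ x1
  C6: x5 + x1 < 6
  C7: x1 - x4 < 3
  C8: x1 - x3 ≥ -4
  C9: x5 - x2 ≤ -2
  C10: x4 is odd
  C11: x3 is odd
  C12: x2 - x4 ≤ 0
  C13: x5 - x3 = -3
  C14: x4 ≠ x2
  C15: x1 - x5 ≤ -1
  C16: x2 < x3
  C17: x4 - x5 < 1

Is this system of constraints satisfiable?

Constraints 2, 8, 9, 12, and 15 give x2 − x5 ≥ 2, x5 − x1 ≥ 1, x1 − x3 ≥ -4, x3 − x4 ≥ 2, x4 − x2 ≥ 0.
Adding all 5 inequalities: the left sides telescope to 0, and the right sides sum to 2 + 1 + (-4) + 2 + 0 = 1. So 0 ≥ 1, which is false.

Unsatisfiable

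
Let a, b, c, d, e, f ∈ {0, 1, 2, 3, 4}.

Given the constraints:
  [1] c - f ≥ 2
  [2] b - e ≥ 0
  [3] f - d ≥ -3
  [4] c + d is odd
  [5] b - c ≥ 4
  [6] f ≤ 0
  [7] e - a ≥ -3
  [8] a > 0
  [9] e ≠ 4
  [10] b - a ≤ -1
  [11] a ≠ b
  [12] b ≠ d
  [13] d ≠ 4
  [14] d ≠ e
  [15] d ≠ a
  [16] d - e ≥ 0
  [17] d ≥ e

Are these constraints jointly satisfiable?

Unsatisfiable

Constraints 1, 3, 5, 7, 10, and 16 give c − f ≥ 2, f − d ≥ -3, d − e ≥ 0, e − a ≥ -3, a − b ≥ 1, b − c ≥ 4.
Adding all 6 inequalities: the left sides telescope to 0, and the right sides sum to 2 + (-3) + 0 + (-3) + 1 + 4 = 1. So 0 ≥ 1, which is false.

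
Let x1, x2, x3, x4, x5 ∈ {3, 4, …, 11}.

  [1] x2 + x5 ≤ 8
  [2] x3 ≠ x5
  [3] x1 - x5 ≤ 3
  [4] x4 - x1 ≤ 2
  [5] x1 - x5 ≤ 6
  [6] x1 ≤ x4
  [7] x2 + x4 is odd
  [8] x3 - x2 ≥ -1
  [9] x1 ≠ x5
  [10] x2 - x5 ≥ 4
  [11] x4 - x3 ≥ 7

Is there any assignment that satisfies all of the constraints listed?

Unsatisfiable

Constraints 4, 5, 8, 10, and 11 give x1 − x4 ≥ -2, x4 − x3 ≥ 7, x3 − x2 ≥ -1, x2 − x5 ≥ 4, x5 − x1 ≥ -6.
Adding all 5 inequalities: the left sides telescope to 0, and the right sides sum to (-2) + 7 + (-1) + 4 + (-6) = 2. So 0 ≥ 2, which is false.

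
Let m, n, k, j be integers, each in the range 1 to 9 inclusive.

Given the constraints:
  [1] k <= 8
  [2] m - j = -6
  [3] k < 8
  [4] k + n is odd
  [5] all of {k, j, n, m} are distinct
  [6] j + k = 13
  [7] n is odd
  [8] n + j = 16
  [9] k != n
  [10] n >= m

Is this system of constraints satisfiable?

Satisfiable

Take m = 1, n = 9, k = 6, j = 7. Then constraint 2: m - j = -6; constraint 6: j + k = 13; constraint 8: n + j = 16, and every other listed constraint is also met.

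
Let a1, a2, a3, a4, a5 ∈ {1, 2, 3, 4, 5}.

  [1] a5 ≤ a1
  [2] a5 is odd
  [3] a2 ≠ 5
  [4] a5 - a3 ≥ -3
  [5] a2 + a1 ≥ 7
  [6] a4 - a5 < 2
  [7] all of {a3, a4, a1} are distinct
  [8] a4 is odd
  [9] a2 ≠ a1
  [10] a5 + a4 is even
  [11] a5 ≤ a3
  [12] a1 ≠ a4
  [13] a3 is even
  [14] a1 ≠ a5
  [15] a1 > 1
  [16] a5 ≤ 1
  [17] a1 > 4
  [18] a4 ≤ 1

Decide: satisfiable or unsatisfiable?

Satisfiable

The assignment a1 = 5, a2 = 2, a3 = 2, a4 = 1, a5 = 1 works:
  constraint 4 holds since a5 - a3 = -1.
  constraint 5 holds since a2 + a1 = 7.
The rest check out directly.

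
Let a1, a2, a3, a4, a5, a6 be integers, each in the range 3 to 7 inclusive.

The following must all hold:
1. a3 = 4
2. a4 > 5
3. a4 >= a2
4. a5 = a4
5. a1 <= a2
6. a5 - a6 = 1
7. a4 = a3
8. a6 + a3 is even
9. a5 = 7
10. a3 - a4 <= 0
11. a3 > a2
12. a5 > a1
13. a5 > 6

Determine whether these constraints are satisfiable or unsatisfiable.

Unsatisfiable

Constraint 9 fixes a5 = 7 and constraint 1 fixes a3 = 4. Constraints 4 and 7 give a5 = a4 = a3, so a5 = a3. But 7 ≠ 4 — contradiction.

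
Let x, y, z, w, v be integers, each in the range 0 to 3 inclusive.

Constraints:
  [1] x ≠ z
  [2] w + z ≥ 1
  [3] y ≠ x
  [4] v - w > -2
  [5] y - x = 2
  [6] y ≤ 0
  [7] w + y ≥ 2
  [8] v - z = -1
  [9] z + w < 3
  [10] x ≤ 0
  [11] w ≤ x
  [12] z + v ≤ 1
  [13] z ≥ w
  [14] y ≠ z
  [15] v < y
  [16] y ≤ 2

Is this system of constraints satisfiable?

From constraints 10 and 11: w ≤ x ≤ 0. From constraint 6: y ≤ 0. Hence w + y ≤ 0. But constraint 7 requires w + y ≥ 2, and 2 > 0. Contradiction.

Unsatisfiable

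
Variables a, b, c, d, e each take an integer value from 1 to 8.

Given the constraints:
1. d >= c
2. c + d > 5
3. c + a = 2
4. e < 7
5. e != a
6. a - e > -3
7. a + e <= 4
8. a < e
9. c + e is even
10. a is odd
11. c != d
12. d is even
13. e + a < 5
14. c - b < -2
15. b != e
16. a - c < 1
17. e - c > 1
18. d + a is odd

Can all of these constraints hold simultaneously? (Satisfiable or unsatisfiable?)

Satisfiable

Take a = 1, b = 5, c = 1, d = 6, e = 3. Then constraint 2: c + d = 7; constraint 3: c + a = 2; constraint 6: a - e = -2, and every other listed constraint is also met.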